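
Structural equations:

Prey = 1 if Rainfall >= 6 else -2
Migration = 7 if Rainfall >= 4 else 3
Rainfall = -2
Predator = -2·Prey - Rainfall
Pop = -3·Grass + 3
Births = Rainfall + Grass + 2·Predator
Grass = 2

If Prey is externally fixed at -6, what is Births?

28

do(Prey=-6) replaces the equation Prey = 1 if Rainfall >= 6 else -2 with the constant Prey = -6.
Predator = -2·Prey - Rainfall  [with Prey=-6, Rainfall=-2]  = 14
Births = Rainfall + Grass + 2·Predator  [with Rainfall=-2, Grass=2, Predator=14]  = 28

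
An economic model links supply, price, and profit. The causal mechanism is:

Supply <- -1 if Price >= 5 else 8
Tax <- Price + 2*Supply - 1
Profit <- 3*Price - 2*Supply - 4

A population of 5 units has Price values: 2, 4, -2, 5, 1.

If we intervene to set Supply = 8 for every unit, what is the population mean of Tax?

17

do(Supply=8) breaks Supply's dependence on Price. With Supply=8 fixed, Tax across the units is 17, 19, 13, 20, 16, mean 17.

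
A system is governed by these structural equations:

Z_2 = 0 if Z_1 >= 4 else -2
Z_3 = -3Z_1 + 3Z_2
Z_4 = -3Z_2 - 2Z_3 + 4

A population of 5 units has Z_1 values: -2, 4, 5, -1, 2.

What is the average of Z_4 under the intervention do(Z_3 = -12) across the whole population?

31.6

Under do(Z_3=-12), Z_3's equation is replaced by Z_3=-12 for every unit. Per-unit Z_4: 34, 28, 28, 34, 34. Mean = 31.6.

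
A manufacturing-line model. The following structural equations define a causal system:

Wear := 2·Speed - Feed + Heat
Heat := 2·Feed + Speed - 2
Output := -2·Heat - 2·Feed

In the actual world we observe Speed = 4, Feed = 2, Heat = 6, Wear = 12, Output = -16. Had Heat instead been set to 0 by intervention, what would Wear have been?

6

The intervention breaks the incoming arrows to Heat: Heat := 2·Feed + Speed - 2 no longer applies, and Heat = 0.
Wear = 2·Speed - Feed + Heat  [with Speed=4, Feed=2, Heat=0]  = 6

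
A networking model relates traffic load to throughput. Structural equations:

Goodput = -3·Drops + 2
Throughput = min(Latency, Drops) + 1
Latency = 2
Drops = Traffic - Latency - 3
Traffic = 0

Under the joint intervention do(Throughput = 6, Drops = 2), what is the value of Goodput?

-4

The joint intervention fixes Throughput = 6, Drops = 2, removing each variable's own equation.
Goodput = -3·Drops + 2  [with Drops=2]  = -4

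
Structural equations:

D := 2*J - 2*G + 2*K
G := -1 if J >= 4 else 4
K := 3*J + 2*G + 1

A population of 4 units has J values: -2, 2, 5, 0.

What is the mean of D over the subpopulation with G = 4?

Conditioning on G=4 selects the 3 unit(s) with J ∈ {-2, 2, 0}. Their D values: -6, 26, 10. Mean = 10.

10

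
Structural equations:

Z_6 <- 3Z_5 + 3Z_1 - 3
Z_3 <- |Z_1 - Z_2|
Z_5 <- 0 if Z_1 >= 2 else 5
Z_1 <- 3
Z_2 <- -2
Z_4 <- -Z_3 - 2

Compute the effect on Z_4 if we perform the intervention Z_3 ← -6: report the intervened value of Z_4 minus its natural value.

The intervention breaks the incoming arrows to Z_3: Z_3 <- |Z_1 - Z_2| no longer applies, and Z_3 = -6.
Z_4 = -Z_3 - 2  [with Z_3=-6]  = 4
Without intervention: Z_3 = |Z_1 - Z_2|  [with Z_1=3, Z_2=-2]  = 5; Z_4 = -Z_3 - 2  [with Z_3=5]  = -7.
Change = 4 − (-7) = 11.

11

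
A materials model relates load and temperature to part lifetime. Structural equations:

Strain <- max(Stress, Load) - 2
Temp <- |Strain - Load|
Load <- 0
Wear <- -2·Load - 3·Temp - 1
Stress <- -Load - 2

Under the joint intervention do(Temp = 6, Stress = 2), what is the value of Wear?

The joint intervention fixes Temp = 6, Stress = 2, removing each variable's own equation.
Wear = -2·Load - 3·Temp - 1  [with Load=0, Temp=6]  = -19

-19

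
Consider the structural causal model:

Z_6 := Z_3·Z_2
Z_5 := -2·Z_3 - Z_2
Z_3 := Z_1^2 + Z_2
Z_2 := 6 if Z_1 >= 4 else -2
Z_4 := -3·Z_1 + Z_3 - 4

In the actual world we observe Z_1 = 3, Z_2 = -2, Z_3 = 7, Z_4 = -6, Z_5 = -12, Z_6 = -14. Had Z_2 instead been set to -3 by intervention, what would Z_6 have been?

Under do(Z_2=-3), the mechanism Z_2 := 6 if Z_1 >= 4 else -2 is discarded; Z_2 is fixed at -3.
Z_3 = Z_1^2 + Z_2  [with Z_1=3, Z_2=-3]  = 6
Z_6 = Z_3·Z_2  [with Z_3=6, Z_2=-3]  = -18

-18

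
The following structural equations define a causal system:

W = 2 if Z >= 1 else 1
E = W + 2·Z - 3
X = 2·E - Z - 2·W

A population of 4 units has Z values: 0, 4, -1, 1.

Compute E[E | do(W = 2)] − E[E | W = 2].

Under do(W=2), W's equation is replaced by W=2 for every unit. Per-unit E: -1, 7, -3, 1. Mean = 1.
E[E|W=2] averages over only the 2 units with W=2 (Z = 4, 1): E = 7, 1, mean 4.
Difference = 1 − 4 = -3.

-3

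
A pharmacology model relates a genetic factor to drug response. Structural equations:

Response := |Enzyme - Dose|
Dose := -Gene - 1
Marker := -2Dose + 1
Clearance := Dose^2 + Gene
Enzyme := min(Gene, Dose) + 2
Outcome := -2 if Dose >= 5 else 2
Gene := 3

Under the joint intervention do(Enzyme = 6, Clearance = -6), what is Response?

The joint intervention fixes Enzyme = 6, Clearance = -6, removing each variable's own equation.
Dose = -Gene - 1  [with Gene=3]  = -4
Response = |Enzyme - Dose|  [with Enzyme=6, Dose=-4]  = 10

10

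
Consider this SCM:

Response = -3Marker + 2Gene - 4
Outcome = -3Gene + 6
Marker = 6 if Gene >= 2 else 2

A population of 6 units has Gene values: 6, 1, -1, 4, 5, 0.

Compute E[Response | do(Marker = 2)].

-5

Under do(Marker=2), Marker's equation is replaced by Marker=2 for every unit. Per-unit Response: 2, -8, -12, -2, 0, -10. Mean = -5.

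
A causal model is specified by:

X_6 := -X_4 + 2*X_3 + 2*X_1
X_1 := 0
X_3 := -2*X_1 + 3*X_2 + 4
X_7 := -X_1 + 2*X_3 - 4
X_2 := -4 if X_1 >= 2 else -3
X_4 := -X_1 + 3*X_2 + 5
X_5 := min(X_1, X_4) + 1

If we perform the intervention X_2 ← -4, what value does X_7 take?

-20

Under do(X_2=-4), the mechanism X_2 := -4 if X_1 >= 2 else -3 is discarded; X_2 is fixed at -4.
X_3 = -2*X_1 + 3*X_2 + 4  [with X_1=0, X_2=-4]  = -8
X_7 = -X_1 + 2*X_3 - 4  [with X_1=0, X_3=-8]  = -20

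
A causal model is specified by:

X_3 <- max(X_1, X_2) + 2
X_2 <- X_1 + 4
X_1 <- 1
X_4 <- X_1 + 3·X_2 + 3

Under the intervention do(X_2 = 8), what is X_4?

28

Under do(X_2=8), the mechanism X_2 <- X_1 + 4 is discarded; X_2 is fixed at 8.
X_4 = X_1 + 3·X_2 + 3  [with X_1=1, X_2=8]  = 28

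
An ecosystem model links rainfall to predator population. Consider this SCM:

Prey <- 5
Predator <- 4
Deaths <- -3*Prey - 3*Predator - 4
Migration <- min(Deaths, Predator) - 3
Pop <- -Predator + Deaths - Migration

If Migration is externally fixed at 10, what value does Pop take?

-45

Intervening sets Migration = 10 and removes its equation (Migration <- min(Deaths, Predator) - 3).
Deaths = -3*Prey - 3*Predator - 4  [with Prey=5, Predator=4]  = -31
Pop = -Predator + Deaths - Migration  [with Predator=4, Deaths=-31, Migration=10]  = -45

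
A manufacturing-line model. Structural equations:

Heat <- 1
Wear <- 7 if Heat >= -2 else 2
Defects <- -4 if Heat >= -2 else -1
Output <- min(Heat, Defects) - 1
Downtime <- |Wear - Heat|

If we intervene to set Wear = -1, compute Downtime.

2

do(Wear=-1) replaces the equation Wear <- 7 if Heat >= -2 else 2 with the constant Wear = -1.
Downtime = |Wear - Heat|  [with Wear=-1, Heat=1]  = 2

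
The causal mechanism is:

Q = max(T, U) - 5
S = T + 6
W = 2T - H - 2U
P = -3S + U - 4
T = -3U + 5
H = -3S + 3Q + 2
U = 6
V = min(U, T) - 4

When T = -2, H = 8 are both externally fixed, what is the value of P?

-10

Setting T = -2, H = 8 by intervention discards those variables' equations.
S = T + 6  [with T=-2]  = 4
P = -3S + U - 4  [with S=4, U=6]  = -10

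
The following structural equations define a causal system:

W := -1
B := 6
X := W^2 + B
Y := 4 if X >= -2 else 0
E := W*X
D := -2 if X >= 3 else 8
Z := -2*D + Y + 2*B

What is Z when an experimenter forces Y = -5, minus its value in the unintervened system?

-9

The intervention breaks the incoming arrows to Y: Y := 4 if X >= -2 else 0 no longer applies, and Y = -5.
X = W^2 + B  [with W=-1, B=6]  = 7
D = -2 if X >= 3 else 8  [with X=7]  = -2
Z = -2*D + Y + 2*B  [with D=-2, Y=-5, B=6]  = 11
Without intervention: X = W^2 + B  [with W=-1, B=6]  = 7; Y = 4 if X >= -2 else 0  [with X=7]  = 4; D = -2 if X >= 3 else 8  [with X=7]  = -2; Z = -2*D + Y + 2*B  [with D=-2, Y=4, B=6]  = 20.
Change = 11 − 20 = -9.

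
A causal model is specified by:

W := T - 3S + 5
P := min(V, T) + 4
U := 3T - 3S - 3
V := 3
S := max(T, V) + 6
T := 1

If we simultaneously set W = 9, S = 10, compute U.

-30

Setting W = 9, S = 10 by intervention discards those variables' equations.
U = 3T - 3S - 3  [with T=1, S=10]  = -30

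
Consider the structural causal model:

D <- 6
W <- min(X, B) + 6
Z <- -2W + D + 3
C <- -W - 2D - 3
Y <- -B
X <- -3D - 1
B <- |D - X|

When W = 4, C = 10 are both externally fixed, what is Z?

1

Setting W = 4, C = 10 by intervention discards those variables' equations.
Z = -2W + D + 3  [with W=4, D=6]  = 1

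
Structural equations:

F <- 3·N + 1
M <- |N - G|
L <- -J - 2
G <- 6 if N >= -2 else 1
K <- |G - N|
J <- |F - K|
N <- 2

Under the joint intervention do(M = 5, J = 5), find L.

-7

Setting M = 5, J = 5 by intervention discards those variables' equations.
L = -J - 2  [with J=5]  = -7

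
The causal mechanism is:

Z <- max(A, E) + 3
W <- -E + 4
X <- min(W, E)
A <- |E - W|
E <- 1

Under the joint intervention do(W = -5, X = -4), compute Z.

Under do(W = -5, X = -4), each intervened variable's structural equation is replaced by its fixed value.
A = |E - W|  [with E=1, W=-5]  = 6
Z = max(A, E) + 3  [with A=6, E=1]  = 9

9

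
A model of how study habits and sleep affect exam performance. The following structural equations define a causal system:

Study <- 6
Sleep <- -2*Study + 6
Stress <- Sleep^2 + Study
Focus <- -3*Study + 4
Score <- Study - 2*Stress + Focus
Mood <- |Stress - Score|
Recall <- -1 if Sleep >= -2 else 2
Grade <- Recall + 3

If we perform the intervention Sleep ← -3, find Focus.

-14

Under do(Sleep=-3), the mechanism Sleep <- -2*Study + 6 is discarded; Sleep is fixed at -3.
Since Focus is not a descendant of the intervened variable, it is unaffected.
Focus = -3*Study + 4  [with Study=6]  = -14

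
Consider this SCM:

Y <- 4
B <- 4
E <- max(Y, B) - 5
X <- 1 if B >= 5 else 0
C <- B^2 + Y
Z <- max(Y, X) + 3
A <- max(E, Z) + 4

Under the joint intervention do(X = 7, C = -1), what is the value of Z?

10

The joint intervention fixes X = 7, C = -1, removing each variable's own equation.
Z = max(Y, X) + 3  [with Y=4, X=7]  = 10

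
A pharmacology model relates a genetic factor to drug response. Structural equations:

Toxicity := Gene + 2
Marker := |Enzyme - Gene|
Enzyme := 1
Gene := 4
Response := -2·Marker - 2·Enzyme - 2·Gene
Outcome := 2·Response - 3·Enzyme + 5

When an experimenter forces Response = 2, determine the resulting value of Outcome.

Under do(Response=2), the mechanism Response := -2·Marker - 2·Enzyme - 2·Gene is discarded; Response is fixed at 2.
Outcome = 2·Response - 3·Enzyme + 5  [with Response=2, Enzyme=1]  = 6

6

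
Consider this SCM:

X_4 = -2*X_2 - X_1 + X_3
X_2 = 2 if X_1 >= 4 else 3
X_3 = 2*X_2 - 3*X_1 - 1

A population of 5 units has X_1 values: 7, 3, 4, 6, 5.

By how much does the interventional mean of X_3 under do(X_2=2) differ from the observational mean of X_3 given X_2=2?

do(X_2=2) breaks X_2's dependence on X_1. With X_2=2 fixed, X_3 across the units is -18, -6, -9, -15, -12, mean -12.
Observing X_2=2 restricts to units where X_2's equation naturally yields 2: X_1 ∈ {7, 4, 6, 5}. In that subpopulation X_3 = -18, -9, -15, -12, mean -13.5.
Difference = -12 − (-13.5) = 1.5.

1.5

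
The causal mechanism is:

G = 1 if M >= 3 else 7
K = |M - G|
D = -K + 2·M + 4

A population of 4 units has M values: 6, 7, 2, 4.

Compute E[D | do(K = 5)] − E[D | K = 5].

1.5

Every unit gets K=5 under the intervention. D values become 11, 13, 3, 7; E[D|do(K=5)] = 8.5.
Conditioning on K=5 selects the 2 unit(s) with M ∈ {6, 2}. Their D values: 11, 3. Mean = 7.
Difference = 8.5 − 7 = 1.5.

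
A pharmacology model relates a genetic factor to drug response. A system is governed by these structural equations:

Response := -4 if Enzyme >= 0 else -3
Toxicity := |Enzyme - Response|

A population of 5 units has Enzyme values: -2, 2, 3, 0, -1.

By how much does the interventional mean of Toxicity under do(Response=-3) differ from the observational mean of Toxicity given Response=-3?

1.9

The intervention sets Response=-3 in all 5 units regardless of Enzyme. Recomputing Toxicity per unit gives 1, 5, 6, 3, 2; average 3.4.
Observing Response=-3 restricts to units where Response's equation naturally yields -3: Enzyme ∈ {-2, -1}. In that subpopulation Toxicity = 1, 2, mean 1.5.
Difference = 3.4 − 1.5 = 1.9.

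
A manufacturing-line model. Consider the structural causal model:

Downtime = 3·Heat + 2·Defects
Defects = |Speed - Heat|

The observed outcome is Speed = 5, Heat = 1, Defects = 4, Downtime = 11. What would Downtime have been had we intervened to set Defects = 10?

The intervention breaks the incoming arrows to Defects: Defects = |Speed - Heat| no longer applies, and Defects = 10.
Downtime = 3·Heat + 2·Defects  [with Heat=1, Defects=10]  = 23

23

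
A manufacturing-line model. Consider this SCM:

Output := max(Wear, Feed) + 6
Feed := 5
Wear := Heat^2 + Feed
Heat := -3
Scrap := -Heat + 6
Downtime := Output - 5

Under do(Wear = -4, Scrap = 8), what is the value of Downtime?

6

Setting Wear = -4, Scrap = 8 by intervention discards those variables' equations.
Output = max(Wear, Feed) + 6  [with Wear=-4, Feed=5]  = 11
Downtime = Output - 5  [with Output=11]  = 6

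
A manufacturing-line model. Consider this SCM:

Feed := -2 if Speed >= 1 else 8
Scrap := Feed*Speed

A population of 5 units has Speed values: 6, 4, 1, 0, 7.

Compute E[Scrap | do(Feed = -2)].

-7.2

do(Feed=-2) breaks Feed's dependence on Speed. With Feed=-2 fixed, Scrap across the units is -12, -8, -2, 0, -14, mean -7.2.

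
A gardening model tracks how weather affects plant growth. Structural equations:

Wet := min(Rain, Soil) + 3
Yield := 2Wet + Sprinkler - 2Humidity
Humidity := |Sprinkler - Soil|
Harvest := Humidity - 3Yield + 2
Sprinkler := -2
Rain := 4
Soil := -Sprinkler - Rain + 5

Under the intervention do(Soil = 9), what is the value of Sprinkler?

Under do(Soil=9), the mechanism Soil := -Sprinkler - Rain + 5 is discarded; Soil is fixed at 9.
Since Sprinkler is not a descendant of the intervened variable, it is unaffected.

-2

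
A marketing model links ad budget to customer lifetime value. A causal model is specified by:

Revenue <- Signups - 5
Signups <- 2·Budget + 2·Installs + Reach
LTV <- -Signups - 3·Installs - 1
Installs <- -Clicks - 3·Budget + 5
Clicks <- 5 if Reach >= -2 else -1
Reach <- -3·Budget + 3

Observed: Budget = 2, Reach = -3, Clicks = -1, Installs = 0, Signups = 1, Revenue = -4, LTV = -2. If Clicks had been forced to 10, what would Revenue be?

-26

The intervention breaks the incoming arrows to Clicks: Clicks <- 5 if Reach >= -2 else -1 no longer applies, and Clicks = 10.
Reach = -3·Budget + 3  [with Budget=2]  = -3
Installs = -Clicks - 3·Budget + 5  [with Clicks=10, Budget=2]  = -11
Signups = 2·Budget + 2·Installs + Reach  [with Budget=2, Installs=-11, Reach=-3]  = -21
Revenue = Signups - 5  [with Signups=-21]  = -26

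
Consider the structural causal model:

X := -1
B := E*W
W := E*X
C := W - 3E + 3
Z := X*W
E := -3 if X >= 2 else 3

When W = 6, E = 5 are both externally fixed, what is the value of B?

30

Setting W = 6, E = 5 by intervention discards those variables' equations.
B = E*W  [with E=5, W=6]  = 30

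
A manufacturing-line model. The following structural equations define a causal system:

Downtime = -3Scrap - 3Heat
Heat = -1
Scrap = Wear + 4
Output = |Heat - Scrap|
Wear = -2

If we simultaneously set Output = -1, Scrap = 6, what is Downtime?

-15

The joint intervention fixes Output = -1, Scrap = 6, removing each variable's own equation.
Downtime = -3Scrap - 3Heat  [with Scrap=6, Heat=-1]  = -15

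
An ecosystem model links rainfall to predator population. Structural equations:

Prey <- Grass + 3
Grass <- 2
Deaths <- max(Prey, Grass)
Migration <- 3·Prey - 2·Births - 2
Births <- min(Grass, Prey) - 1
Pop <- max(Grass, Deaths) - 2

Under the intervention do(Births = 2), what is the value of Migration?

9

do(Births=2) replaces the equation Births <- min(Grass, Prey) - 1 with the constant Births = 2.
Prey = Grass + 3  [with Grass=2]  = 5
Migration = 3·Prey - 2·Births - 2  [with Prey=5, Births=2]  = 9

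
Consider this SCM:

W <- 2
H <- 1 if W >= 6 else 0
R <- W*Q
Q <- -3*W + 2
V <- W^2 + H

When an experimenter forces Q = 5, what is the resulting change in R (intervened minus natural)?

18

The intervention breaks the incoming arrows to Q: Q <- -3*W + 2 no longer applies, and Q = 5.
R = W*Q  [with W=2, Q=5]  = 10
Without intervention: Q = -3*W + 2  [with W=2]  = -4; R = W*Q  [with W=2, Q=-4]  = -8.
Change = 10 − (-8) = 18.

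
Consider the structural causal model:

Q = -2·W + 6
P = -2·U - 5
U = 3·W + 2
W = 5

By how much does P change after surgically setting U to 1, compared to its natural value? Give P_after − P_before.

The intervention breaks the incoming arrows to U: U = 3·W + 2 no longer applies, and U = 1.
P = -2·U - 5  [with U=1]  = -7
Without intervention: U = 3·W + 2  [with W=5]  = 17; P = -2·U - 5  [with U=17]  = -39.
Change = -7 − (-39) = 32.

32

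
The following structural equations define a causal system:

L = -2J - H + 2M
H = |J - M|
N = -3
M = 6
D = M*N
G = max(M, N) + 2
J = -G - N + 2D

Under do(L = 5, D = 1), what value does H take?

Setting L = 5, D = 1 by intervention discards those variables' equations.
G = max(M, N) + 2  [with M=6, N=-3]  = 8
J = -G - N + 2D  [with G=8, N=-3, D=1]  = -3
H = |J - M|  [with J=-3, M=6]  = 9

9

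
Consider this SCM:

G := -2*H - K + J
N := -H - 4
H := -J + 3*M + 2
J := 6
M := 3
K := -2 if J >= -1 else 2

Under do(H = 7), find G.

Under do(H=7), the mechanism H := -J + 3*M + 2 is discarded; H is fixed at 7.
K = -2 if J >= -1 else 2  [with J=6]  = -2
G = -2*H - K + J  [with H=7, K=-2, J=6]  = -6

-6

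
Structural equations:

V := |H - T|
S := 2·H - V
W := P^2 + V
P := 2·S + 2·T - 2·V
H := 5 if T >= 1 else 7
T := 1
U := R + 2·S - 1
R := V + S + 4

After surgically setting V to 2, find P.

14

do(V=2) replaces the equation V := |H - T| with the constant V = 2.
H = 5 if T >= 1 else 7  [with T=1]  = 5
S = 2·H - V  [with H=5, V=2]  = 8
P = 2·S + 2·T - 2·V  [with S=8, T=1, V=2]  = 14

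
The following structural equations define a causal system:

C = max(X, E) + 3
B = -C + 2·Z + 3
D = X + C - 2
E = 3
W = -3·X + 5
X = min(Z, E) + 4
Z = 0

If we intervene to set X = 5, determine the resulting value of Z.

Under do(X=5), the mechanism X = min(Z, E) + 4 is discarded; X is fixed at 5.
Since Z is not a descendant of the intervened variable, it is unaffected.

0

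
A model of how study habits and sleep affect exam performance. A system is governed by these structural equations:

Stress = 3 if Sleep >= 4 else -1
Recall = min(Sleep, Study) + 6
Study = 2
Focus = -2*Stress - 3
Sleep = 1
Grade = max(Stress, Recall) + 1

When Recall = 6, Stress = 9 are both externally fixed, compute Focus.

-21

Under do(Recall = 6, Stress = 9), each intervened variable's structural equation is replaced by its fixed value.
Focus = -2*Stress - 3  [with Stress=9]  = -21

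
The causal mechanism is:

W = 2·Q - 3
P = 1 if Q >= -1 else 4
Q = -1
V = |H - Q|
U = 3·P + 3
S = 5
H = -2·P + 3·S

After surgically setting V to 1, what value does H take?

The intervention breaks the incoming arrows to V: V = |H - Q| no longer applies, and V = 1.
Since H is not a descendant of the intervened variable, it is unaffected.
P = 1 if Q >= -1 else 4  [with Q=-1]  = 1
H = -2·P + 3·S  [with P=1, S=5]  = 13

13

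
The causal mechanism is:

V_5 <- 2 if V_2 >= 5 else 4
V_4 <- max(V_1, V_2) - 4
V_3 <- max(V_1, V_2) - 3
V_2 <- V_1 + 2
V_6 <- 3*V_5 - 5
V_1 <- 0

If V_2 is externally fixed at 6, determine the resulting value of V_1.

0

Under do(V_2=6), the mechanism V_2 <- V_1 + 2 is discarded; V_2 is fixed at 6.
V_1 is not downstream of the intervention, so its value is determined by the original equations.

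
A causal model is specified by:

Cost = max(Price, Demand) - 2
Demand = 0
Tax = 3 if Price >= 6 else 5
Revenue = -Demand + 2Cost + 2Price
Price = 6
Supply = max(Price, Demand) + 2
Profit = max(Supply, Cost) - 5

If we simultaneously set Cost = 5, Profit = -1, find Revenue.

Setting Cost = 5, Profit = -1 by intervention discards those variables' equations.
Revenue = -Demand + 2Cost + 2Price  [with Demand=0, Cost=5, Price=6]  = 22

22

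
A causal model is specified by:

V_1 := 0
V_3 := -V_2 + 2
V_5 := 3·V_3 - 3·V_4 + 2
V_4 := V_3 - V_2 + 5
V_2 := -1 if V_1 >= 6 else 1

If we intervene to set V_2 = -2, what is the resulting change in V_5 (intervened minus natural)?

do(V_2=-2) replaces the equation V_2 := -1 if V_1 >= 6 else 1 with the constant V_2 = -2.
V_3 = -V_2 + 2  [with V_2=-2]  = 4
V_4 = V_3 - V_2 + 5  [with V_3=4, V_2=-2]  = 11
V_5 = 3·V_3 - 3·V_4 + 2  [with V_3=4, V_4=11]  = -19
Without intervention: V_2 = -1 if V_1 >= 6 else 1  [with V_1=0]  = 1; V_3 = -V_2 + 2  [with V_2=1]  = 1; V_4 = V_3 - V_2 + 5  [with V_3=1, V_2=1]  = 5; V_5 = 3·V_3 - 3·V_4 + 2  [with V_3=1, V_4=5]  = -10.
Change = -19 − (-10) = -9.

-9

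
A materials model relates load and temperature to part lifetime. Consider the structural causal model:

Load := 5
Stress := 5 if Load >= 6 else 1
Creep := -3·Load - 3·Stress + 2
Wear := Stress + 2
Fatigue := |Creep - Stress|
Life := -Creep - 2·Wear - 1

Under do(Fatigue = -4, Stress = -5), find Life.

The joint intervention fixes Fatigue = -4, Stress = -5, removing each variable's own equation.
Creep = -3·Load - 3·Stress + 2  [with Load=5, Stress=-5]  = 2
Wear = Stress + 2  [with Stress=-5]  = -3
Life = -Creep - 2·Wear - 1  [with Creep=2, Wear=-3]  = 3

3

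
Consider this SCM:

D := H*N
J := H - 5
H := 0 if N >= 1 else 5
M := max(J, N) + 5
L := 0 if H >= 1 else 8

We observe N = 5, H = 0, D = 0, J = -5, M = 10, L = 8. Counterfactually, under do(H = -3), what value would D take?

The intervention breaks the incoming arrows to H: H := 0 if N >= 1 else 5 no longer applies, and H = -3.
D = H*N  [with H=-3, N=5]  = -15

-15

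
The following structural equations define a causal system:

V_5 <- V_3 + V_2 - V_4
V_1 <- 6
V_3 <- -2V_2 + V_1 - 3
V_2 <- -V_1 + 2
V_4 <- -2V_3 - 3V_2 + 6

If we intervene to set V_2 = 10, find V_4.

10

Under do(V_2=10), the mechanism V_2 <- -V_1 + 2 is discarded; V_2 is fixed at 10.
V_3 = -2V_2 + V_1 - 3  [with V_2=10, V_1=6]  = -17
V_4 = -2V_3 - 3V_2 + 6  [with V_3=-17, V_2=10]  = 10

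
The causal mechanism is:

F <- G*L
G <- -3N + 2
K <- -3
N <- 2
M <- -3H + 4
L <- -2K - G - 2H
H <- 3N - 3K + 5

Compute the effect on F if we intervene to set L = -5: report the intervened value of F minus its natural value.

-100

Intervening sets L = -5 and removes its equation (L <- -2K - G - 2H).
G = -3N + 2  [with N=2]  = -4
F = G*L  [with G=-4, L=-5]  = 20
Without intervention: H = 3N - 3K + 5  [with N=2, K=-3]  = 20; G = -3N + 2  [with N=2]  = -4; L = -2K - G - 2H  [with K=-3, G=-4, H=20]  = -30; F = G*L  [with G=-4, L=-30]  = 120.
Change = 20 − 120 = -100.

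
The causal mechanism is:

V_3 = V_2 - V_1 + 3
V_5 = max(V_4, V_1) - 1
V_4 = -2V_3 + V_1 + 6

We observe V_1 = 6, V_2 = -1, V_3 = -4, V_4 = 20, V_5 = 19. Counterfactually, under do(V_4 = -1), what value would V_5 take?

5

Intervening sets V_4 = -1 and removes its equation (V_4 = -2V_3 + V_1 + 6).
V_5 = max(V_4, V_1) - 1  [with V_4=-1, V_1=6]  = 5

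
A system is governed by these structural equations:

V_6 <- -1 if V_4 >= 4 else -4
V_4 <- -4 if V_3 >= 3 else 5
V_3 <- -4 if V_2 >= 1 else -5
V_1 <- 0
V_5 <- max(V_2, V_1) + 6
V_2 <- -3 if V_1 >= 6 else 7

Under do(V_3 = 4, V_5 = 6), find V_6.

Setting V_3 = 4, V_5 = 6 by intervention discards those variables' equations.
V_4 = -4 if V_3 >= 3 else 5  [with V_3=4]  = -4
V_6 = -1 if V_4 >= 4 else -4  [with V_4=-4]  = -4

-4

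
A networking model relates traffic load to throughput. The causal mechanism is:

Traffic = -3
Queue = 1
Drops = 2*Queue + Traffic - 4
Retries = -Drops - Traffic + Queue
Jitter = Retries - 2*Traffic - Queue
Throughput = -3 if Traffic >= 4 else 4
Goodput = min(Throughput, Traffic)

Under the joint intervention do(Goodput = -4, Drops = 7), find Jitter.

2

Under do(Goodput = -4, Drops = 7), each intervened variable's structural equation is replaced by its fixed value.
Retries = -Drops - Traffic + Queue  [with Drops=7, Traffic=-3, Queue=1]  = -3
Jitter = Retries - 2*Traffic - Queue  [with Retries=-3, Traffic=-3, Queue=1]  = 2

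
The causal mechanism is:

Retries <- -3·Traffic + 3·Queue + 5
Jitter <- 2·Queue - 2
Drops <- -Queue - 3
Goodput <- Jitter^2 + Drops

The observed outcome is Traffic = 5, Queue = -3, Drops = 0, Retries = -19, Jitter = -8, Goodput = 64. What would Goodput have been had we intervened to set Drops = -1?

63

The intervention breaks the incoming arrows to Drops: Drops <- -Queue - 3 no longer applies, and Drops = -1.
Jitter = 2·Queue - 2  [with Queue=-3]  = -8
Goodput = Jitter^2 + Drops  [with Jitter=-8, Drops=-1]  = 63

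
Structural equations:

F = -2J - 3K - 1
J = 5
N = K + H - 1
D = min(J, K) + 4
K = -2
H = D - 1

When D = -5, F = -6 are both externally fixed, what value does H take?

The joint intervention fixes D = -5, F = -6, removing each variable's own equation.
H = D - 1  [with D=-5]  = -6

-6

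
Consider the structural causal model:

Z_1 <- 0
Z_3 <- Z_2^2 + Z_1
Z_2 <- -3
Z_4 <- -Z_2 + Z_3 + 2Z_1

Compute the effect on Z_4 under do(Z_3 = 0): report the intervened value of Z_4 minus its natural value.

-9

The intervention breaks the incoming arrows to Z_3: Z_3 <- Z_2^2 + Z_1 no longer applies, and Z_3 = 0.
Z_4 = -Z_2 + Z_3 + 2Z_1  [with Z_2=-3, Z_3=0, Z_1=0]  = 3
Without intervention: Z_3 = Z_2^2 + Z_1  [with Z_2=-3, Z_1=0]  = 9; Z_4 = -Z_2 + Z_3 + 2Z_1  [with Z_2=-3, Z_3=9, Z_1=0]  = 12.
Change = 3 − 12 = -9.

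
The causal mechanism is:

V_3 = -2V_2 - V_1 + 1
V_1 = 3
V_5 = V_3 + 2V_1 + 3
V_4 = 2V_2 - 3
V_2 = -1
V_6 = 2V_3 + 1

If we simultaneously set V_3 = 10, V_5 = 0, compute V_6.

21

Setting V_3 = 10, V_5 = 0 by intervention discards those variables' equations.
V_6 = 2V_3 + 1  [with V_3=10]  = 21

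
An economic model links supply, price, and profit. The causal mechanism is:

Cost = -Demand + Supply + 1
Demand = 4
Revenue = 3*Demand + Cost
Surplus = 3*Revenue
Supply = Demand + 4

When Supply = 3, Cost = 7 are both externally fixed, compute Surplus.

57

Under do(Supply = 3, Cost = 7), each intervened variable's structural equation is replaced by its fixed value.
Revenue = 3*Demand + Cost  [with Demand=4, Cost=7]  = 19
Surplus = 3*Revenue  [with Revenue=19]  = 57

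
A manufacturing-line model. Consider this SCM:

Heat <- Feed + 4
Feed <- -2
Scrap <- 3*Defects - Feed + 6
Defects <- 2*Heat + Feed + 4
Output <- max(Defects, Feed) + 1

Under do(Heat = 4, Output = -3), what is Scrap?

38

The joint intervention fixes Heat = 4, Output = -3, removing each variable's own equation.
Defects = 2*Heat + Feed + 4  [with Heat=4, Feed=-2]  = 10
Scrap = 3*Defects - Feed + 6  [with Defects=10, Feed=-2]  = 38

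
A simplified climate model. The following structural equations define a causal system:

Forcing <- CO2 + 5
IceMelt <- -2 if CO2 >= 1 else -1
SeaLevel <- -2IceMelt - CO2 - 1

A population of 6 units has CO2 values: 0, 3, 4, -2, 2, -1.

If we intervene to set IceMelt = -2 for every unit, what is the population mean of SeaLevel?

do(IceMelt=-2) breaks IceMelt's dependence on CO2. With IceMelt=-2 fixed, SeaLevel across the units is 3, 0, -1, 5, 1, 4, mean 2.

2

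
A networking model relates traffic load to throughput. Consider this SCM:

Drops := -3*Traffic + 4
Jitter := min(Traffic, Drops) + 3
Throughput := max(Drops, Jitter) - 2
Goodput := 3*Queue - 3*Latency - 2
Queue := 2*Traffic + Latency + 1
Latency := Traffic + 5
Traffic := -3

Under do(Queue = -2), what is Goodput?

The intervention breaks the incoming arrows to Queue: Queue := 2*Traffic + Latency + 1 no longer applies, and Queue = -2.
Latency = Traffic + 5  [with Traffic=-3]  = 2
Goodput = 3*Queue - 3*Latency - 2  [with Queue=-2, Latency=2]  = -14

-14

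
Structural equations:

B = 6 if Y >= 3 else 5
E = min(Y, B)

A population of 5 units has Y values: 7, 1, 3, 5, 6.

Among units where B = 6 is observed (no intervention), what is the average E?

5

E[E|B=6] averages over only the 4 units with B=6 (Y = 7, 3, 5, 6): E = 6, 3, 5, 6, mean 5.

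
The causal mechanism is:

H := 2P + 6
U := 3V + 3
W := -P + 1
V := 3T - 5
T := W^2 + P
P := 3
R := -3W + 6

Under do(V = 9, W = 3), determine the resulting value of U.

30

The joint intervention fixes V = 9, W = 3, removing each variable's own equation.
U = 3V + 3  [with V=9]  = 30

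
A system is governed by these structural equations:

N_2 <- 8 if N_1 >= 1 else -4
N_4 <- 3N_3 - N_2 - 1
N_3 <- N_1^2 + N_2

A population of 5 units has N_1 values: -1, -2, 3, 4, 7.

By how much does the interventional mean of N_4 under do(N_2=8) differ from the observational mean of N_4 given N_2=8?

-26.6

Under do(N_2=8), N_2's equation is replaced by N_2=8 for every unit. Per-unit N_4: 18, 27, 42, 63, 162. Mean = 62.4.
Observing N_2=8 restricts to units where N_2's equation naturally yields 8: N_1 ∈ {3, 4, 7}. In that subpopulation N_4 = 42, 63, 162, mean 89.
Difference = 62.4 − 89 = -26.6.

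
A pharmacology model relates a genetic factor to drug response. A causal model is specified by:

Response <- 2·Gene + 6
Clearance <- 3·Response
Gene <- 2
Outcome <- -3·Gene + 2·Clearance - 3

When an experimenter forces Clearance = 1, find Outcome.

-7

The intervention breaks the incoming arrows to Clearance: Clearance <- 3·Response no longer applies, and Clearance = 1.
Outcome = -3·Gene + 2·Clearance - 3  [with Gene=2, Clearance=1]  = -7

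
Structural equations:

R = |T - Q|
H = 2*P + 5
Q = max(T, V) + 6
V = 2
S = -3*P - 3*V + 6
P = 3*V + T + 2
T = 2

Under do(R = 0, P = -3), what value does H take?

-1

Under do(R = 0, P = -3), each intervened variable's structural equation is replaced by its fixed value.
H = 2*P + 5  [with P=-3]  = -1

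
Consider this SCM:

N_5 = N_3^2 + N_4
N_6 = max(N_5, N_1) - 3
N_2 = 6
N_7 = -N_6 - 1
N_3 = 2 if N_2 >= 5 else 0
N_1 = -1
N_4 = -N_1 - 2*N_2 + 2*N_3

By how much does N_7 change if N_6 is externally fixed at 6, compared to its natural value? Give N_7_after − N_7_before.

Intervening sets N_6 = 6 and removes its equation (N_6 = max(N_5, N_1) - 3).
N_7 = -N_6 - 1  [with N_6=6]  = -7
Without intervention: N_3 = 2 if N_2 >= 5 else 0  [with N_2=6]  = 2; N_4 = -N_1 - 2*N_2 + 2*N_3  [with N_1=-1, N_2=6, N_3=2]  = -7; N_5 = N_3^2 + N_4  [with N_3=2, N_4=-7]  = -3; N_6 = max(N_5, N_1) - 3  [with N_5=-3, N_1=-1]  = -4; N_7 = -N_6 - 1  [with N_6=-4]  = 3.
Change = -7 − 3 = -10.

-10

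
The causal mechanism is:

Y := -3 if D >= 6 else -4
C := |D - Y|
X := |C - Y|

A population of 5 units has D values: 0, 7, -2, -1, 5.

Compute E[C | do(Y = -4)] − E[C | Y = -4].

The intervention sets Y=-4 in all 5 units regardless of D. Recomputing C per unit gives 4, 11, 2, 3, 9; average 5.8.
E[C|Y=-4] averages over only the 4 units with Y=-4 (D = 0, -2, -1, 5): C = 4, 2, 3, 9, mean 4.5.
Difference = 5.8 − 4.5 = 1.3.

1.3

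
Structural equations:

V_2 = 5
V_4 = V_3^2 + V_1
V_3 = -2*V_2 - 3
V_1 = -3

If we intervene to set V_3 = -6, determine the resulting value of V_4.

The intervention breaks the incoming arrows to V_3: V_3 = -2*V_2 - 3 no longer applies, and V_3 = -6.
V_4 = V_3^2 + V_1  [with V_3=-6, V_1=-3]  = 33

33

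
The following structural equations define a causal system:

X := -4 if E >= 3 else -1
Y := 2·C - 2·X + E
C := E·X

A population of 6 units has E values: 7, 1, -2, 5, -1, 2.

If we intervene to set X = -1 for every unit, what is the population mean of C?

-2

do(X=-1) breaks X's dependence on E. With X=-1 fixed, C across the units is -7, -1, 2, -5, 1, -2, mean -2.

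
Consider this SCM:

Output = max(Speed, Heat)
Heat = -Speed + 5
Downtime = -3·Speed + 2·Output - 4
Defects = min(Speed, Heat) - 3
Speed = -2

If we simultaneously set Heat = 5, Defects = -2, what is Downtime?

Under do(Heat = 5, Defects = -2), each intervened variable's structural equation is replaced by its fixed value.
Output = max(Speed, Heat)  [with Speed=-2, Heat=5]  = 5
Downtime = -3·Speed + 2·Output - 4  [with Speed=-2, Output=5]  = 12

12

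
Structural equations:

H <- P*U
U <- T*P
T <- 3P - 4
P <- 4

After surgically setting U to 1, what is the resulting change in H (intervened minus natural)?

-124

The intervention breaks the incoming arrows to U: U <- T*P no longer applies, and U = 1.
H = P*U  [with P=4, U=1]  = 4
Without intervention: T = 3P - 4  [with P=4]  = 8; U = T*P  [with T=8, P=4]  = 32; H = P*U  [with P=4, U=32]  = 128.
Change = 4 − 128 = -124.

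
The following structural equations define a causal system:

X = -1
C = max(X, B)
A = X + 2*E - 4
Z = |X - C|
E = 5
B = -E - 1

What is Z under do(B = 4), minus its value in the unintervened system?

Under do(B=4), the mechanism B = -E - 1 is discarded; B is fixed at 4.
C = max(X, B)  [with X=-1, B=4]  = 4
Z = |X - C|  [with X=-1, C=4]  = 5
Without intervention: B = -E - 1  [with E=5]  = -6; C = max(X, B)  [with X=-1, B=-6]  = -1; Z = |X - C|  [with X=-1, C=-1]  = 0.
Change = 5 − 0 = 5.

5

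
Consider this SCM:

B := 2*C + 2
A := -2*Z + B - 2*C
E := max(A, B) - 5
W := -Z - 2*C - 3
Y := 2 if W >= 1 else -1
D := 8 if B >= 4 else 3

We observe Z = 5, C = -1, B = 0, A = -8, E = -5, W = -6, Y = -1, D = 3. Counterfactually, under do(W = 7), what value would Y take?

2

Intervening sets W = 7 and removes its equation (W := -Z - 2*C - 3).
Y = 2 if W >= 1 else -1  [with W=7]  = 2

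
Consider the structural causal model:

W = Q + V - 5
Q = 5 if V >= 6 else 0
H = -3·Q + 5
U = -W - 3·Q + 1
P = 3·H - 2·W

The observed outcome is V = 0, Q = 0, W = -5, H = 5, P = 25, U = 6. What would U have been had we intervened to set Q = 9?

Under do(Q=9), the mechanism Q = 5 if V >= 6 else 0 is discarded; Q is fixed at 9.
W = Q + V - 5  [with Q=9, V=0]  = 4
U = -W - 3·Q + 1  [with W=4, Q=9]  = -30

-30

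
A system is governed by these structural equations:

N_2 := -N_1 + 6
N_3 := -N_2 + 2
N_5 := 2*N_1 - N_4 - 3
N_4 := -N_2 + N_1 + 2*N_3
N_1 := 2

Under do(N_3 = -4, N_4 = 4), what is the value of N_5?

Setting N_3 = -4, N_4 = 4 by intervention discards those variables' equations.
N_5 = 2*N_1 - N_4 - 3  [with N_1=2, N_4=4]  = -3

-3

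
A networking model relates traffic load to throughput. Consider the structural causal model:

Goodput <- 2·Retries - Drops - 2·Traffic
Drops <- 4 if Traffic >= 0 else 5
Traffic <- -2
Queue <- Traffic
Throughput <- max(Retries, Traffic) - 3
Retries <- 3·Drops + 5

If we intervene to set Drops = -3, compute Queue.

Under do(Drops=-3), the mechanism Drops <- 4 if Traffic >= 0 else 5 is discarded; Drops is fixed at -3.
Since Queue is not a descendant of the intervened variable, it is unaffected.
Queue = Traffic  [with Traffic=-2]  = -2

-2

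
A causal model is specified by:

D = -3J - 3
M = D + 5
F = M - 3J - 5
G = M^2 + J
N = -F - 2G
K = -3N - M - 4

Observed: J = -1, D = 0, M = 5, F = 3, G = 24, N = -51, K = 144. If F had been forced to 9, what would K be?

162

The intervention breaks the incoming arrows to F: F = M - 3J - 5 no longer applies, and F = 9.
D = -3J - 3  [with J=-1]  = 0
M = D + 5  [with D=0]  = 5
G = M^2 + J  [with M=5, J=-1]  = 24
N = -F - 2G  [with F=9, G=24]  = -57
K = -3N - M - 4  [with N=-57, M=5]  = 162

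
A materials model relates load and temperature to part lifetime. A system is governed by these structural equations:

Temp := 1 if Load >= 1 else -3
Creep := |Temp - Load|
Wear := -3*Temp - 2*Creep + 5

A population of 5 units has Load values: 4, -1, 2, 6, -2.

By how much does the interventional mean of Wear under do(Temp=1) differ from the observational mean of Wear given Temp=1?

Every unit gets Temp=1 under the intervention. Wear values become -4, -2, 0, -8, -4; E[Wear|do(Temp=1)] = -3.6.
Observing Temp=1 restricts to units where Temp's equation naturally yields 1: Load ∈ {4, 2, 6}. In that subpopulation Wear = -4, 0, -8, mean -4.
Difference = -3.6 − (-4) = 0.4.

0.4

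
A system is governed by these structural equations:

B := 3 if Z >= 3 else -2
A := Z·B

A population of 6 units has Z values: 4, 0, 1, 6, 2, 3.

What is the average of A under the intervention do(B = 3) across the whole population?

do(B=3) breaks B's dependence on Z. With B=3 fixed, A across the units is 12, 0, 3, 18, 6, 9, mean 8.

8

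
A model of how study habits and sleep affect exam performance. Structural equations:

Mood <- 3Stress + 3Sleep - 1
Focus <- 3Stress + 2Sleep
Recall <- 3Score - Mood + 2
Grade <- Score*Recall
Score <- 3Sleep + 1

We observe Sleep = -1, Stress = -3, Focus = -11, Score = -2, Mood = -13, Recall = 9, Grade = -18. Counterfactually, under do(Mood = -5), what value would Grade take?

Under do(Mood=-5), the mechanism Mood <- 3Stress + 3Sleep - 1 is discarded; Mood is fixed at -5.
Score = 3Sleep + 1  [with Sleep=-1]  = -2
Recall = 3Score - Mood + 2  [with Score=-2, Mood=-5]  = 1
Grade = Score*Recall  [with Score=-2, Recall=1]  = -2

-2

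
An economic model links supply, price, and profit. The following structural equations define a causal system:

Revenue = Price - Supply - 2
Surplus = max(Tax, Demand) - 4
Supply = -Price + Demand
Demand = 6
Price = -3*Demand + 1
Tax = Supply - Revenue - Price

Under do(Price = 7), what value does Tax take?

-14

do(Price=7) replaces the equation Price = -3*Demand + 1 with the constant Price = 7.
Supply = -Price + Demand  [with Price=7, Demand=6]  = -1
Revenue = Price - Supply - 2  [with Price=7, Supply=-1]  = 6
Tax = Supply - Revenue - Price  [with Supply=-1, Revenue=6, Price=7]  = -14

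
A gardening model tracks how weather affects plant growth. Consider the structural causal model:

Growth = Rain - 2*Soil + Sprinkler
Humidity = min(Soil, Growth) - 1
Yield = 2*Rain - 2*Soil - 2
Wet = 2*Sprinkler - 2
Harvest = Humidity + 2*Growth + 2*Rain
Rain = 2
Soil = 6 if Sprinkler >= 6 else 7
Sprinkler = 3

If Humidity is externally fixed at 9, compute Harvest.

Intervening sets Humidity = 9 and removes its equation (Humidity = min(Soil, Growth) - 1).
Soil = 6 if Sprinkler >= 6 else 7  [with Sprinkler=3]  = 7
Growth = Rain - 2*Soil + Sprinkler  [with Rain=2, Soil=7, Sprinkler=3]  = -9
Harvest = Humidity + 2*Growth + 2*Rain  [with Humidity=9, Growth=-9, Rain=2]  = -5

-5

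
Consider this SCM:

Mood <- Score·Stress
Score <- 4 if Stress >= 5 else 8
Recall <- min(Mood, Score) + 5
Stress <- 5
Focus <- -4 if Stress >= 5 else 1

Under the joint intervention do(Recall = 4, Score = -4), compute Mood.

Under do(Recall = 4, Score = -4), each intervened variable's structural equation is replaced by its fixed value.
Mood = Score·Stress  [with Score=-4, Stress=5]  = -20

-20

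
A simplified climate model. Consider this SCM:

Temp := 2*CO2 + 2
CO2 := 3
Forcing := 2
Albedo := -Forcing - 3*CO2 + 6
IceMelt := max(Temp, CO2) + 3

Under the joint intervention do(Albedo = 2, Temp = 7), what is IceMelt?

Under do(Albedo = 2, Temp = 7), each intervened variable's structural equation is replaced by its fixed value.
IceMelt = max(Temp, CO2) + 3  [with Temp=7, CO2=3]  = 10

10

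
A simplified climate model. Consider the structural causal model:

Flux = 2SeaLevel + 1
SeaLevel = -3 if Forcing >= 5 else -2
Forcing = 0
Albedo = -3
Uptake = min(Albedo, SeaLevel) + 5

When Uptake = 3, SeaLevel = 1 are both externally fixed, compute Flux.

Under do(Uptake = 3, SeaLevel = 1), each intervened variable's structural equation is replaced by its fixed value.
Flux = 2SeaLevel + 1  [with SeaLevel=1]  = 3

3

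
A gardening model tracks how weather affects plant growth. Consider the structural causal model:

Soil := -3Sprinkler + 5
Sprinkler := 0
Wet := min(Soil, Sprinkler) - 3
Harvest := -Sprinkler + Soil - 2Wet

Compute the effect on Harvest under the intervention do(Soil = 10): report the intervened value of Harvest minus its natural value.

Under do(Soil=10), the mechanism Soil := -3Sprinkler + 5 is discarded; Soil is fixed at 10.
Wet = min(Soil, Sprinkler) - 3  [with Soil=10, Sprinkler=0]  = -3
Harvest = -Sprinkler + Soil - 2Wet  [with Sprinkler=0, Soil=10, Wet=-3]  = 16
Without intervention: Soil = -3Sprinkler + 5  [with Sprinkler=0]  = 5; Wet = min(Soil, Sprinkler) - 3  [with Soil=5, Sprinkler=0]  = -3; Harvest = -Sprinkler + Soil - 2Wet  [with Sprinkler=0, Soil=5, Wet=-3]  = 11.
Change = 16 − 11 = 5.

5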